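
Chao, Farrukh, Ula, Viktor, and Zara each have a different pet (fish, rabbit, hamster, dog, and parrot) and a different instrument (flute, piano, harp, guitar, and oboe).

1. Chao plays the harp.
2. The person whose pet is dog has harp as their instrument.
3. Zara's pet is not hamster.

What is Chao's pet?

With clues 1–2, fish, hamster, parrot, and rabbit are impossible for Chao's pet.
That leaves dog.

dog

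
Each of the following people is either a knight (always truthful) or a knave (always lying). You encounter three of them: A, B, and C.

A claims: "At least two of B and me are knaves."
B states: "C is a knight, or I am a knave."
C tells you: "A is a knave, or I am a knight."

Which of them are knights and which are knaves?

A: knave, B: knight, C: knight

Consider A. Suppose A is a knight.
Then A's own statement would have to be true, but it can't be — contradiction.
So A is a knave.
With that fixed, C's statement is true, so C is a knight.
With that fixed, B's statement is true, so B is a knight.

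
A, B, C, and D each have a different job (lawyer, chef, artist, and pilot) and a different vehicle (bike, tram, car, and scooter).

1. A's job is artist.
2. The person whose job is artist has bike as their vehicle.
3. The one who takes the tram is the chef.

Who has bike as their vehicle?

With clues 1–2, B, C, and D are impossible for the one with vehicle bike.
That leaves A.

A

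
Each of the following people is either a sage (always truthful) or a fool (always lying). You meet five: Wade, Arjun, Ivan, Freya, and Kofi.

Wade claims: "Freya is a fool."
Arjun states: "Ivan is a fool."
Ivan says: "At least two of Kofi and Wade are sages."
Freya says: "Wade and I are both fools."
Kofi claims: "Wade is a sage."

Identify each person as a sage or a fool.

Wade: sage, Arjun: fool, Ivan: sage, Freya: fool, Kofi: sage

Consider Wade. Suppose Wade is a fool.
Then whichever role Freya has, Freya's statement has the wrong truth value — contradiction.
So Wade is a sage.
With that fixed, Freya's statement is false, so Freya is a fool.
With that fixed, Kofi's statement is true, so Kofi is a sage.
With that fixed, Ivan's statement is true, so Ivan is a sage.
With that fixed, Arjun's statement is false, so Arjun is a fool.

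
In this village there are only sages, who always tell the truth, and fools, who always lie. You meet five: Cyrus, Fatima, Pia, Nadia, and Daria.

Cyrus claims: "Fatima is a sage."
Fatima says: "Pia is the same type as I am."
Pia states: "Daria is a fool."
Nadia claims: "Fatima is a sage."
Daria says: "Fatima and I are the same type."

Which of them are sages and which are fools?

Cyrus: sage, Fatima: sage, Pia: sage, Nadia: sage, Daria: fool

Consider Cyrus. Suppose Cyrus is a fool.
Then no assignment of the remaining roles makes every statement match its speaker's type — contradiction.
So Cyrus is a sage.
Consider Fatima. Suppose Fatima is a fool.
Then Cyrus's statement comes out false, contradicting Cyrus being a sage.
So Fatima is a sage.
With that fixed, Nadia's statement is true, so Nadia is a sage.
Consider Pia. Suppose Pia is a fool.
Then Fatima's statement comes out false, contradicting Fatima being a sage.
So Pia is a sage.
Consider Daria. Suppose Daria is a sage.
Then Pia's statement comes out false, contradicting Pia being a sage.
So Daria is a fool.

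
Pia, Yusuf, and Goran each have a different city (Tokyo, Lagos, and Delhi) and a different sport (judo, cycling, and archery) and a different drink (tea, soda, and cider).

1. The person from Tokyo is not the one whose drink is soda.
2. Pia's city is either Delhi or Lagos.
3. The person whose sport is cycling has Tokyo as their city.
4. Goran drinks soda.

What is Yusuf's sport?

With clues 1–4, archery and judo are impossible for Yusuf's sport.
That leaves cycling.

cycling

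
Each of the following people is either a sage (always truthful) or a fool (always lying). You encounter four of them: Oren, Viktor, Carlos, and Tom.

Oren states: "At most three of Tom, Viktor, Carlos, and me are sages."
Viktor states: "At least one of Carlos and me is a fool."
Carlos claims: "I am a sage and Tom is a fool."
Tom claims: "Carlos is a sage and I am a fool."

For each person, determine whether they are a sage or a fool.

Consider Oren. Suppose Oren is a fool.
Then Oren's own statement would have to be false, but it can't be — contradiction.
So Oren is a sage.
Consider Viktor. Suppose Viktor is a fool.
Then Viktor's own statement would have to be false, but it can't be — contradiction.
So Viktor is a sage.
Consider Carlos. Suppose Carlos is a sage.
Then Viktor's statement comes out false, contradicting Viktor being a sage.
So Carlos is a fool.
With that fixed, Tom's statement is false, so Tom is a fool.

Oren: sage, Viktor: sage, Carlos: fool, Tom: fool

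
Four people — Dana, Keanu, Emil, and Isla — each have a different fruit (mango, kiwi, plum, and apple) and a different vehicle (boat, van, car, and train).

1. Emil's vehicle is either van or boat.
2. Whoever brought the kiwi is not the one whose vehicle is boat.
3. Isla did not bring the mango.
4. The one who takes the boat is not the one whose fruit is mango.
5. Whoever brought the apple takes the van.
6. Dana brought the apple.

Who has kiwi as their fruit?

Isla

With clues 1–5, Emil is impossible for the one with fruit kiwi.
With clues 1–6, Dana and Keanu are impossible for the one with fruit kiwi.
That leaves Isla.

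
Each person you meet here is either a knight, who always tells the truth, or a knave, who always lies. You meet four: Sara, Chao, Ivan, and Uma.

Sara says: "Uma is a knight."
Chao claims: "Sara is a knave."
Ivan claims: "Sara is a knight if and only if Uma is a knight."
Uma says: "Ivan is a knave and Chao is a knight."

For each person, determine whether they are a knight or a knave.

Sara: knave, Chao: knight, Ivan: knight, Uma: knave

Consider Sara. Suppose Sara is a knight.
Then no assignment of the remaining roles makes every statement match its speaker's type — contradiction.
So Sara is a knave.
With that fixed, Chao's statement is true, so Chao is a knight.
Consider Ivan. Suppose Ivan is a knave.
Then no assignment of the remaining roles makes every statement match its speaker's type — contradiction.
So Ivan is a knight.
With that fixed, Uma's statement is false, so Uma is a knave.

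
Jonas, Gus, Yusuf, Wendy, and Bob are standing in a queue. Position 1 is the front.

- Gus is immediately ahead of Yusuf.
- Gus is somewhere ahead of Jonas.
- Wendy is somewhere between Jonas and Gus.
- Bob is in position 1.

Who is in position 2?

Gus

With clues 1–2, Jonas is ruled out for position 2.
With clues 1–3, Bob and Wendy are ruled out for position 2.
With clues 1–4, Yusuf is ruled out for position 2.
So position 2 is Gus.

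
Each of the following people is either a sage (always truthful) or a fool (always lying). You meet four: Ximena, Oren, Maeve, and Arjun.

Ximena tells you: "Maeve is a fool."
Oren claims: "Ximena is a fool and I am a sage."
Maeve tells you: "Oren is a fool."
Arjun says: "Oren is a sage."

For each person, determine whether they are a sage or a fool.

Ximena: fool, Oren: fool, Maeve: sage, Arjun: fool

Consider Ximena. Suppose Ximena is a sage.
Then no assignment of the remaining roles makes every statement match its speaker's type — contradiction.
So Ximena is a fool.
Consider Oren. Suppose Oren is a sage.
Then no assignment of the remaining roles makes every statement match its speaker's type — contradiction.
So Oren is a fool.
With that fixed, Maeve's statement is true, so Maeve is a sage.
With that fixed, Arjun's statement is false, so Arjun is a fool.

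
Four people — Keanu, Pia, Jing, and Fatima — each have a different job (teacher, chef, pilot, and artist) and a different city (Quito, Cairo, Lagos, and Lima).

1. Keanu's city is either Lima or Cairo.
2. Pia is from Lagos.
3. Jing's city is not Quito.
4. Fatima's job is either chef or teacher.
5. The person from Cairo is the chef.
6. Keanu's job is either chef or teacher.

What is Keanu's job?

With clues 1–5, teacher is impossible for Keanu's job.
With clues 1–6, artist and pilot are impossible for Keanu's job.
That leaves chef.

chef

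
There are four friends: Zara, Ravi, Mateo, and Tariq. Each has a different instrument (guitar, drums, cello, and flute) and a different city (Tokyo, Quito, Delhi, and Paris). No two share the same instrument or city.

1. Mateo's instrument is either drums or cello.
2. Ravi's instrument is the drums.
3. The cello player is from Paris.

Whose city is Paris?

Mateo

With clues 1–3, Ravi, Tariq, and Zara are impossible for the one with city Paris.
That leaves Mateo.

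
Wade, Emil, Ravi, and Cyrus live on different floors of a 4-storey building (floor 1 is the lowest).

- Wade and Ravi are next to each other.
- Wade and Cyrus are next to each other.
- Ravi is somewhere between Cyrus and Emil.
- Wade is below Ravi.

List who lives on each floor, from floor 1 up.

Cyrus, Wade, Ravi, Emil

From clues 1–2: Wade is in {2,3}.
From clues 1–4: Cyrus → floor 1, Wade → floor 2, Ravi → floor 3, Emil → floor 4.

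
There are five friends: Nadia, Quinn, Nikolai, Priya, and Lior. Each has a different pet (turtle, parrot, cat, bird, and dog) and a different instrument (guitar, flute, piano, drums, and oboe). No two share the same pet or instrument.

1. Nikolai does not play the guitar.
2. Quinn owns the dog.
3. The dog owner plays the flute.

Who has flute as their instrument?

With clues 1–3, Lior, Nadia, Nikolai, and Priya are impossible for the one with instrument flute.
That leaves Quinn.

Quinn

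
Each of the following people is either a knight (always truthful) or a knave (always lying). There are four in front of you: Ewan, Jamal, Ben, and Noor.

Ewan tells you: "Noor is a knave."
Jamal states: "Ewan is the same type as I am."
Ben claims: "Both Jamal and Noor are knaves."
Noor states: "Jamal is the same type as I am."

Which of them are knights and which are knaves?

Ewan: knight, Jamal: knight, Ben: knave, Noor: knave

Consider Ewan. Suppose Ewan is a knave.
Then whichever role Jamal has, Jamal's statement has the wrong truth value — contradiction.
So Ewan is a knight.
Consider Jamal. Suppose Jamal is a knave.
Then whichever role Noor has, Noor's statement has the wrong truth value — contradiction.
So Jamal is a knight.
With that fixed, Ben's statement is false, so Ben is a knave.
Consider Noor. Suppose Noor is a knight.
Then Ewan's statement comes out false, contradicting Ewan being a knight.
So Noor is a knave.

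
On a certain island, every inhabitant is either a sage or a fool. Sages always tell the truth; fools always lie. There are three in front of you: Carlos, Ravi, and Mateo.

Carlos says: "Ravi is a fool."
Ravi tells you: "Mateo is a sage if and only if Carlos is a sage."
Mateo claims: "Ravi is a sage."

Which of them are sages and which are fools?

Consider Carlos. Suppose Carlos is a fool.
Then no assignment of the remaining roles makes every statement match its speaker's type — contradiction.
So Carlos is a sage.
Consider Ravi. Suppose Ravi is a sage.
Then Carlos's statement comes out false, contradicting Carlos being a sage.
So Ravi is a fool.
With that fixed, Mateo's statement is false, so Mateo is a fool.

Carlos: sage, Ravi: fool, Mateo: fool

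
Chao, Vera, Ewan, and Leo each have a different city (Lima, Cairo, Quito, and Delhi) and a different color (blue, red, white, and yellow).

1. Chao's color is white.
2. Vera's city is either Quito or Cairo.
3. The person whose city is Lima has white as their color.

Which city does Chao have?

With clues 1–3, Cairo, Delhi, and Quito are impossible for Chao's city.
That leaves Lima.

Lima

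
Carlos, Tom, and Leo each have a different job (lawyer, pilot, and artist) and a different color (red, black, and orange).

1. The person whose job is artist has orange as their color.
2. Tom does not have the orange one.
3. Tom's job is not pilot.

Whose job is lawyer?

With clues 1–3, Carlos and Leo are impossible for the one with job lawyer.
That leaves Tom.

Tom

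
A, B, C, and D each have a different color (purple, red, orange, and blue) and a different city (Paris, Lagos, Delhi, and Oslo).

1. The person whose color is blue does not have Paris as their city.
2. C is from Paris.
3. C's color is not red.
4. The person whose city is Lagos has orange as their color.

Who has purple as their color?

With clues 1–4, A, B, and D are impossible for the one with color purple.
That leaves C.

C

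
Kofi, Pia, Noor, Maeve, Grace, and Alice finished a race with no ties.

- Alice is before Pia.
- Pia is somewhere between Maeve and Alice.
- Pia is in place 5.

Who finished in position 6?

Maeve

With clue 1, Alice is ruled out for place 6.
With clues 1–2, Pia is ruled out for place 6.
With clues 1–3, Grace, Kofi, and Noor are ruled out for place 6.
So place 6 is Maeve.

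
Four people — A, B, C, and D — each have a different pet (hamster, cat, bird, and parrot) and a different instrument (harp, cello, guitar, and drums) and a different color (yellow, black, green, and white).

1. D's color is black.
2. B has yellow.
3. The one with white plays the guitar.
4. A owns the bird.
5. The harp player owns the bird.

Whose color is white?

Clue 1 rules out D for the one with color white.
With clues 1–2, B is impossible for the one with color white.
With clues 1–5, A is impossible for the one with color white.
That leaves C.

C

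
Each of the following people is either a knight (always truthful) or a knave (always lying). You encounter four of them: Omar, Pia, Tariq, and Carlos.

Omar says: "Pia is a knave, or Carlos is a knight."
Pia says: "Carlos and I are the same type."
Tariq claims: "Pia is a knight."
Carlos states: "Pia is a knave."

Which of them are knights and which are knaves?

Omar: knight, Pia: knave, Tariq: knave, Carlos: knight

Consider Omar. Suppose Omar is a knave.
Then no assignment of the remaining roles makes every statement match its speaker's type — contradiction.
So Omar is a knight.
Consider Pia. Suppose Pia is a knight.
Then no assignment of the remaining roles makes every statement match its speaker's type — contradiction.
So Pia is a knave.
With that fixed, Tariq's statement is false, so Tariq is a knave.
With that fixed, Carlos's statement is true, so Carlos is a knight.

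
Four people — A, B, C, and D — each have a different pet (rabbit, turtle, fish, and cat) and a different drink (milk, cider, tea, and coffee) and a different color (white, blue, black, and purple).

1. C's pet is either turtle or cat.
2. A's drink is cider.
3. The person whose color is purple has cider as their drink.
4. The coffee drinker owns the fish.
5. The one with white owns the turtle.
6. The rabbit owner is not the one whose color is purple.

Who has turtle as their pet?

With clues 1–5, A is impossible for the one with pet turtle.
With clues 1–6, B and D are impossible for the one with pet turtle.
That leaves C.

C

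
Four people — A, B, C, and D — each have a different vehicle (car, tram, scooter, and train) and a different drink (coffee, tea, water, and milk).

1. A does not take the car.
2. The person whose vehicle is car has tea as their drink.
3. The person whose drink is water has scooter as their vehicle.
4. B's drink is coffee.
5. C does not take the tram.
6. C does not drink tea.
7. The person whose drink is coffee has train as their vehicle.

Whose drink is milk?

A

With clues 1–4, B is impossible for the one with drink milk.
With clues 1–6, D is impossible for the one with drink milk.
With clues 1–7, C is impossible for the one with drink milk.
That leaves A.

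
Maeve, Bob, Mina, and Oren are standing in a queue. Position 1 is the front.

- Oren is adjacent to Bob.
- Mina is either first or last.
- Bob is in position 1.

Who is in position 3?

Maeve

With clues 1–2, Mina is ruled out for position 3.
With clues 1–3, Bob and Oren are ruled out for position 3.
So position 3 is Maeve.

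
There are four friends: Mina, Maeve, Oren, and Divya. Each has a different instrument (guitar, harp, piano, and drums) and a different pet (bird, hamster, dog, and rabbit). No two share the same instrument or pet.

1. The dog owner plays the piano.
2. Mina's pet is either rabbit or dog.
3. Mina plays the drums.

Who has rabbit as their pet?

With clues 1–3, Divya, Maeve, and Oren are impossible for the one with pet rabbit.
That leaves Mina.

Mina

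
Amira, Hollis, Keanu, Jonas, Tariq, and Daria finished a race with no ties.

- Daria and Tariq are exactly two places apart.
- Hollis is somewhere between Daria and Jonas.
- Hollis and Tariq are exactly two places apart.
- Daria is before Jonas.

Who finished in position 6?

With clues 1–2, Hollis is ruled out for place 6.
With clues 1–3, Amira, Keanu, and Tariq are ruled out for place 6.
With clues 1–4, Daria is ruled out for place 6.
So place 6 is Jonas.

Jonas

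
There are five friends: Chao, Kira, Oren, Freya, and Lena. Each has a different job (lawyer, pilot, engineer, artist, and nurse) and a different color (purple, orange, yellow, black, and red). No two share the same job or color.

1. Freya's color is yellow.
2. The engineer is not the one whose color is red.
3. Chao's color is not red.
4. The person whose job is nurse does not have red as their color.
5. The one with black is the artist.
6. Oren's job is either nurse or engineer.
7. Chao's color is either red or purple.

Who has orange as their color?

Oren

Clue 1 rules out Freya for the one with color orange.
With clues 1–7, Chao, Kira, and Lena are impossible for the one with color orange.
That leaves Oren.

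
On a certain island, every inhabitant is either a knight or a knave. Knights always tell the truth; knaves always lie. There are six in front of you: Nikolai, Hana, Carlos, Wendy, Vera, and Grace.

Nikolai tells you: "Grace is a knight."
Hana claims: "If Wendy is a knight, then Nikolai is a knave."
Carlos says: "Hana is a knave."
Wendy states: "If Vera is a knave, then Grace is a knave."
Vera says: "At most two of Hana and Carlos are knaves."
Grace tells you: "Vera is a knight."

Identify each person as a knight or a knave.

Regardless of anyone's role, Vera's statement is true, so Vera is a knight.
With that fixed, Grace's statement is true, so Grace is a knight.
With that fixed, Nikolai's statement is true, so Nikolai is a knight.
With that fixed, Wendy's statement is true, so Wendy is a knight.
With that fixed, Hana's statement is false, so Hana is a knave.
With that fixed, Carlos's statement is true, so Carlos is a knight.

Nikolai: knight, Hana: knave, Carlos: knight, Wendy: knight, Vera: knight, Grace: knight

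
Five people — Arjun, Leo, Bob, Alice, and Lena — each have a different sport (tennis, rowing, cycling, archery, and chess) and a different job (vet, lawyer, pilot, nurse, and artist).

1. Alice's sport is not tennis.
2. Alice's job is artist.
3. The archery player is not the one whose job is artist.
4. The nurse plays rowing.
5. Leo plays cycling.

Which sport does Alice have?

chess

Clue 1 rules out tennis for Alice's sport.
With clues 1–3, archery is impossible for Alice's sport.
With clues 1–4, rowing is impossible for Alice's sport.
With clues 1–5, cycling is impossible for Alice's sport.
That leaves chess.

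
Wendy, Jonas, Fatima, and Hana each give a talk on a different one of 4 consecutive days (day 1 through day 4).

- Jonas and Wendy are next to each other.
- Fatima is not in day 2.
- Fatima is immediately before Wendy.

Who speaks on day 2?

Wendy

With clues 1–2, Fatima is ruled out for day 2.
With clues 1–3, Hana and Jonas are ruled out for day 2.
So day 2 is Wendy.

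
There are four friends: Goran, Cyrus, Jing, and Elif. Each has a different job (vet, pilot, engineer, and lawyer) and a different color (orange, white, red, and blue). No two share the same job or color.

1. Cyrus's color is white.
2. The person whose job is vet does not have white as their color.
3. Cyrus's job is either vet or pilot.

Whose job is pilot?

Cyrus

With clues 1–3, Elif, Goran, and Jing are impossible for the one with job pilot.
That leaves Cyrus.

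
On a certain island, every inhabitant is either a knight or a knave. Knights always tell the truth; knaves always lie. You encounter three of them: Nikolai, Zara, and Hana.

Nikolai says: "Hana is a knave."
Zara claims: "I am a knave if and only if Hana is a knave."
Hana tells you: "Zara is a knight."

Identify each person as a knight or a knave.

Consider Nikolai. Suppose Nikolai is a knight.
Then no assignment of the remaining roles makes every statement match its speaker's type — contradiction.
So Nikolai is a knave.
Consider Zara. Suppose Zara is a knave.
Then no assignment of the remaining roles makes every statement match its speaker's type — contradiction.
So Zara is a knight.
With that fixed, Hana's statement is true, so Hana is a knight.

Nikolai: knave, Zara: knight, Hana: knight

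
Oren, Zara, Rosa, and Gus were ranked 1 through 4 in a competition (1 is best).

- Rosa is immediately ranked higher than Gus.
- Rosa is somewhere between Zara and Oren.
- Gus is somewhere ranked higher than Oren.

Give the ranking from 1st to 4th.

Zara, Rosa, Gus, Oren

From clue 1: Rosa is in {1,2,3}.
From clues 1–2: Rosa → rank 2, Gus → rank 3.
From clues 1–3: Zara → rank 1, Oren → rank 4.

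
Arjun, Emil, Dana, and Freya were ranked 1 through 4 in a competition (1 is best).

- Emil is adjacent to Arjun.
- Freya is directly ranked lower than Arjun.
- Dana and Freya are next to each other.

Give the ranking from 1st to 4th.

From clues 1–2: Arjun is in {2,3}.
From clues 1–3: Emil → rank 1, Arjun → rank 2, Freya → rank 3, Dana → rank 4.

Emil, Arjun, Freya, Dana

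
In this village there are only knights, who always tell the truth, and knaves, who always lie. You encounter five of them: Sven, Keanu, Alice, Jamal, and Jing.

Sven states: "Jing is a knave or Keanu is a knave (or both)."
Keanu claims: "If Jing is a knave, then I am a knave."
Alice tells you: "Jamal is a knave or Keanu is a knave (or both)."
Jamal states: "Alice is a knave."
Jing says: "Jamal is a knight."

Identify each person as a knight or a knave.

Sven: knave, Keanu: knight, Alice: knave, Jamal: knight, Jing: knight

Consider Sven. Suppose Sven is a knight.
Then no assignment of the remaining roles makes every statement match its speaker's type — contradiction.
So Sven is a knave.
Consider Keanu. Suppose Keanu is a knave.
Then Sven's statement comes out true, contradicting Sven being a knave.
So Keanu is a knight.
Consider Alice. Suppose Alice is a knight.
Then no assignment of the remaining roles makes every statement match its speaker's type — contradiction.
So Alice is a knave.
With that fixed, Jamal's statement is true, so Jamal is a knight.
With that fixed, Jing's statement is true, so Jing is a knight.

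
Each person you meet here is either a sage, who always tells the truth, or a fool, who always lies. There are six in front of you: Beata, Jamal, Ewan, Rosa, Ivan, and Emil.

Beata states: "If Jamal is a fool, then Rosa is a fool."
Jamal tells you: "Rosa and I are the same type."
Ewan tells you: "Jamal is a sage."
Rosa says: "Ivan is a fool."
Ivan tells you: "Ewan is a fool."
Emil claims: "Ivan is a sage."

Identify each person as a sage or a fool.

Consider Beata. Suppose Beata is a fool.
Then no assignment of the remaining roles makes every statement match its speaker's type — contradiction.
So Beata is a sage.
Consider Jamal. Suppose Jamal is a fool.
Then no assignment of the remaining roles makes every statement match its speaker's type — contradiction.
So Jamal is a sage.
With that fixed, Ewan's statement is true, so Ewan is a sage.
With that fixed, Ivan's statement is false, so Ivan is a fool.
With that fixed, Emil's statement is false, so Emil is a fool.
With that fixed, Rosa's statement is true, so Rosa is a sage.

Beata: sage, Jamal: sage, Ewan: sage, Rosa: sage, Ivan: fool, Emil: fool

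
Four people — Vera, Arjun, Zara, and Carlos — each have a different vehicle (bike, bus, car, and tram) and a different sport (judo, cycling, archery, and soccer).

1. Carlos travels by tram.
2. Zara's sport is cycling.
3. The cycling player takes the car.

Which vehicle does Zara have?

car

Clue 1 rules out tram for Zara's vehicle.
With clues 1–3, bike and bus are impossible for Zara's vehicle.
That leaves car.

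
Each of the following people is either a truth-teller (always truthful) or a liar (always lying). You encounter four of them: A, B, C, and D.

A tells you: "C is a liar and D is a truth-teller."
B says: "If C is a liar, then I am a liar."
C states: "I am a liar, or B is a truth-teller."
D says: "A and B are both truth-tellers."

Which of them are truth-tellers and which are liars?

A: liar, B: truth-teller, C: truth-teller, D: liar

Consider A. Suppose A is a truth-teller.
Then no assignment of the remaining roles makes every statement match its speaker's type — contradiction.
So A is a liar.
With that fixed, D's statement is false, so D is a liar.
Consider B. Suppose B is a liar.
Then B's own statement would have to be false, but it can't be — contradiction.
So B is a truth-teller.
With that fixed, C's statement is true, so C is a truth-teller.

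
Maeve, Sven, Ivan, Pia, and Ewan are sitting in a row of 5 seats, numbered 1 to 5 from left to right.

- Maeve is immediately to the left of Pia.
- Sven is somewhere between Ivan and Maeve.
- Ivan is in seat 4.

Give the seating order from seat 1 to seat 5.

From clue 1: Maeve is in {1,2,3,4}.
From clues 1–2: Sven is in {2,3,4}.
From clues 1–3: Maeve → seat 1, Pia → seat 2, Sven → seat 3, Ivan → seat 4, Ewan → seat 5.

Maeve, Pia, Sven, Ivan, Ewan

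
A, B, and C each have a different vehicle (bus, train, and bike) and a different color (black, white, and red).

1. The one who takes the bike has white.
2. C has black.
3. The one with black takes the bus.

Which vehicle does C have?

With clues 1–2, bike is impossible for C's vehicle.
With clues 1–3, train is impossible for C's vehicle.
That leaves bus.

bus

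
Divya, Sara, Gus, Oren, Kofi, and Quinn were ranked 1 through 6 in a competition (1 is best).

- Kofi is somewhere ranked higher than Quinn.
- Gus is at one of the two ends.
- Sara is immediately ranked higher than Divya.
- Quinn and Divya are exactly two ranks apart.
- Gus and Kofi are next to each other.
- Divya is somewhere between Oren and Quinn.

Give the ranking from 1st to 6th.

From clue 1: Kofi is in {1,2,3,4,5}.
From clues 1–2: Gus is in {1,6}.
From clues 1–5: Gus → rank 1, Kofi → rank 2.
From clues 1–6: Quinn → rank 3, Sara → rank 4, Divya → rank 5, Oren → rank 6.

Gus, Kofi, Quinn, Sara, Divya, Oren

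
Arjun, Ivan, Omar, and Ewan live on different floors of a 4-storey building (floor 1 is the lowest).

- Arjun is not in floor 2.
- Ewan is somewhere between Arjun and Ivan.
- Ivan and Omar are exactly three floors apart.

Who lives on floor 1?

With clues 1–2, Ewan is ruled out for floor 1.
With clues 1–3, Arjun and Omar are ruled out for floor 1.
So floor 1 is Ivan.

Ivan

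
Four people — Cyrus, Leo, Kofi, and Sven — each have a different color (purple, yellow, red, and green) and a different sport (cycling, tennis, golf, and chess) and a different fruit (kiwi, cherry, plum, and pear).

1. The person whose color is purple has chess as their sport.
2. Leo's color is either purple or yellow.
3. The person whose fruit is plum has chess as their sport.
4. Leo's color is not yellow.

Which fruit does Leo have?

With clues 1–4, cherry, kiwi, and pear are impossible for Leo's fruit.
That leaves plum.

plum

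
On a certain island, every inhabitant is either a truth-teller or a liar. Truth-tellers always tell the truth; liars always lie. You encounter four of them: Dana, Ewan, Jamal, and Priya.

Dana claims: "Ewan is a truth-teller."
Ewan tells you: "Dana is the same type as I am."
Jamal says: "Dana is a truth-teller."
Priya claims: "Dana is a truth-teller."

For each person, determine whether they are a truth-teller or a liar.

Dana: truth-teller, Ewan: truth-teller, Jamal: truth-teller, Priya: truth-teller

Consider Dana. Suppose Dana is a liar.
Then whichever role Ewan has, Ewan's statement has the wrong truth value — contradiction.
So Dana is a truth-teller.
With that fixed, Jamal's statement is true, so Jamal is a truth-teller.
With that fixed, Priya's statement is true, so Priya is a truth-teller.
Consider Ewan. Suppose Ewan is a liar.
Then Dana's statement comes out false, contradicting Dana being a truth-teller.
So Ewan is a truth-teller.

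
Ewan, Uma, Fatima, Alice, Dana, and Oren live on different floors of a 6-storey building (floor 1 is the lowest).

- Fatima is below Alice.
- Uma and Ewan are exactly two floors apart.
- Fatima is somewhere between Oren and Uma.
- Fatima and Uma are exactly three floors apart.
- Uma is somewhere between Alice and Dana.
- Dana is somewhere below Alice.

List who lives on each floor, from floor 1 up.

From clue 1: Fatima is in {1,2,3,4,5}.
From clues 1–3: Fatima is in {2,3,4}.
From clues 1–4: Ewan is in {3,4}.
From clues 1–5: Oren → floor 1, Fatima → floor 2, Ewan → floor 3, Uma → floor 5.
From clues 1–6: Dana → floor 4, Alice → floor 6.

Oren, Fatima, Ewan, Dana, Uma, Alice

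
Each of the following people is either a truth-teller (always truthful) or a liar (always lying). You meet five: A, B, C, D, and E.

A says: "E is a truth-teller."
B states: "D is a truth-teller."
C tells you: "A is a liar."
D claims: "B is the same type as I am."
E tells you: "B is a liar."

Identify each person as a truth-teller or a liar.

Consider A. Suppose A is a truth-teller.
Then no assignment of the remaining roles makes every statement match its speaker's type — contradiction.
So A is a liar.
With that fixed, C's statement is true, so C is a truth-teller.
Consider B. Suppose B is a liar.
Then whichever role D has, D's statement has the wrong truth value — contradiction.
So B is a truth-teller.
With that fixed, E's statement is false, so E is a liar.
Consider D. Suppose D is a liar.
Then B's statement comes out false, contradicting B being a truth-teller.
So D is a truth-teller.

A: liar, B: truth-teller, C: truth-teller, D: truth-teller, E: liar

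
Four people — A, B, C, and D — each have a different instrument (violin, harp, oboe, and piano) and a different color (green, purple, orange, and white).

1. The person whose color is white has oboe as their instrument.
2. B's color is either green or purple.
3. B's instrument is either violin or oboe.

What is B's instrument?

With clues 1–2, oboe is impossible for B's instrument.
With clues 1–3, harp and piano are impossible for B's instrument.
That leaves violin.

violin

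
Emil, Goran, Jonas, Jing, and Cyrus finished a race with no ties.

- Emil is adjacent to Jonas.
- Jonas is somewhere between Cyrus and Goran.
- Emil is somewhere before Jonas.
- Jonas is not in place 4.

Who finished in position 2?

With clues 1–3, Jonas is ruled out for place 2.
With clues 1–4, Cyrus, Goran, and Jing are ruled out for place 2.
So place 2 is Emil.

Emil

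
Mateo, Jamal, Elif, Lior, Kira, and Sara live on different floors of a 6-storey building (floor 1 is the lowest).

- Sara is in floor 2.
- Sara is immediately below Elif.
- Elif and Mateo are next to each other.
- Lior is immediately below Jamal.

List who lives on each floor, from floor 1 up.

Kira, Sara, Elif, Mateo, Lior, Jamal

From clue 1: Sara → floor 2.
From clues 1–2: Elif → floor 3.
From clues 1–3: Mateo → floor 4.
From clues 1–4: Kira → floor 1, Lior → floor 5, Jamal → floor 6.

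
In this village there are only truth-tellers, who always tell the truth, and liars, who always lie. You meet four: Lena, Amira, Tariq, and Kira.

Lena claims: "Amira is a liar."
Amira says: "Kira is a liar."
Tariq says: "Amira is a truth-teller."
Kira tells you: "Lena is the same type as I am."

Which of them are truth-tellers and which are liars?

Consider Lena. Suppose Lena is a liar.
Then whichever role Kira has, Kira's statement has the wrong truth value — contradiction.
So Lena is a truth-teller.
Consider Amira. Suppose Amira is a truth-teller.
Then Lena's statement comes out false, contradicting Lena being a truth-teller.
So Amira is a liar.
With that fixed, Tariq's statement is false, so Tariq is a liar.
Consider Kira. Suppose Kira is a liar.
Then Amira's statement comes out true, contradicting Amira being a liar.
So Kira is a truth-teller.

Lena: truth-teller, Amira: liar, Tariq: liar, Kira: truth-teller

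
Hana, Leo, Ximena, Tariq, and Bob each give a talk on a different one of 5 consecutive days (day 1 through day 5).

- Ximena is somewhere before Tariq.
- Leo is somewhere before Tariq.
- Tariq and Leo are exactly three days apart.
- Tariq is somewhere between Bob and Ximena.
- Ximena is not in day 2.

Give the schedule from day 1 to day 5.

From clue 1: Ximena is in {1,2,3,4}.
From clues 1–2: Tariq is in {3,4,5}.
From clues 1–3: Leo is in {1,2}.
From clues 1–4: Leo → day 1, Tariq → day 4, Bob → day 5.
From clues 1–5: Hana → day 2, Ximena → day 3.

Leo, Hana, Ximena, Tariq, Bob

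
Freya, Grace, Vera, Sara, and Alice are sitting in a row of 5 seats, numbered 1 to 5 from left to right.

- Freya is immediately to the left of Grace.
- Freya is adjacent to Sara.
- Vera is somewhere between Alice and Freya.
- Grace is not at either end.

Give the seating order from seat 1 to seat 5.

From clue 1: Freya is in {1,2,3,4}.
From clues 1–2: Freya is in {2,3,4}.
From clues 1–3: Freya is in {2,4}.
From clues 1–4: Sara → seat 1, Freya → seat 2, Grace → seat 3, Vera → seat 4, Alice → seat 5.

Sara, Freya, Grace, Vera, Alice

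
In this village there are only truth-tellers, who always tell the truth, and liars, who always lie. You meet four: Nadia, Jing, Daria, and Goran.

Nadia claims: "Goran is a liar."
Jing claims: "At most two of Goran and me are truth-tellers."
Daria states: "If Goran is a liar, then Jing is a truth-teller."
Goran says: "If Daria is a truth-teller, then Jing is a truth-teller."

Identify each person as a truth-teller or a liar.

Regardless of anyone's role, Jing's statement is true, so Jing is a truth-teller.
With that fixed, Daria's statement is true, so Daria is a truth-teller.
With that fixed, Goran's statement is true, so Goran is a truth-teller.
With that fixed, Nadia's statement is false, so Nadia is a liar.

Nadia: liar, Jing: truth-teller, Daria: truth-teller, Goran: truth-teller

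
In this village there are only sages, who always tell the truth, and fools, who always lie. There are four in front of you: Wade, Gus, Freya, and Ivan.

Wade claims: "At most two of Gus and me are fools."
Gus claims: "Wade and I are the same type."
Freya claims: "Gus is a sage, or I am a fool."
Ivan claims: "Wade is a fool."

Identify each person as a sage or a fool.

Wade: sage, Gus: sage, Freya: sage, Ivan: fool

Regardless of anyone's role, Wade's statement is true, so Wade is a sage.
With that fixed, Ivan's statement is false, so Ivan is a fool.
Consider Gus. Suppose Gus is a fool.
Then whichever role Freya has, Freya's statement has the wrong truth value — contradiction.
So Gus is a sage.
With that fixed, Freya's statement is true, so Freya is a sage.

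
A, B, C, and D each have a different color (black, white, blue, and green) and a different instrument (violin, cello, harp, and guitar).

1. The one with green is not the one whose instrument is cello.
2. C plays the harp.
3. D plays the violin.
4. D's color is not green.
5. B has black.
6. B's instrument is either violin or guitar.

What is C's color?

green

With clues 1–5, black is impossible for C's color.
With clues 1–6, blue and white are impossible for C's color.
That leaves green.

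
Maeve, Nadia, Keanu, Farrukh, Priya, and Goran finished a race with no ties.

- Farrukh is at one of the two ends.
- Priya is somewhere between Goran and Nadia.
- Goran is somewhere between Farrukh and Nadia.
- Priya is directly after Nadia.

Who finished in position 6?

Farrukh

With clues 1–2, Priya is ruled out for place 6.
With clues 1–3, Goran is ruled out for place 6.
With clues 1–4, Keanu, Maeve, and Nadia are ruled out for place 6.
So place 6 is Farrukh.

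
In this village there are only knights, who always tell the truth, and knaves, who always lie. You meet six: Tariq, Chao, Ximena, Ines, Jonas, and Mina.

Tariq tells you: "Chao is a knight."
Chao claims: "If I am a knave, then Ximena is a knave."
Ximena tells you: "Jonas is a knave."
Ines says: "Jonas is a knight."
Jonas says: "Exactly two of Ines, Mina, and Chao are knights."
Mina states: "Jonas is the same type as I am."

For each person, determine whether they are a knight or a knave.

Consider Tariq. Suppose Tariq is a knave.
Then no assignment of the remaining roles makes every statement match its speaker's type — contradiction.
So Tariq is a knight.
Consider Chao. Suppose Chao is a knave.
Then Tariq's statement comes out false, contradicting Tariq being a knight.
So Chao is a knight.
Consider Ximena. Suppose Ximena is a knight.
Then no assignment of the remaining roles makes every statement match its speaker's type — contradiction.
So Ximena is a knave.
Consider Ines. Suppose Ines is a knave.
Then no assignment of the remaining roles makes every statement match its speaker's type — contradiction.
So Ines is a knight.
Consider Jonas. Suppose Jonas is a knave.
Then Ximena's statement comes out true, contradicting Ximena being a knave.
So Jonas is a knight.
Consider Mina. Suppose Mina is a knight.
Then Jonas's statement comes out false, contradicting Jonas being a knight.
So Mina is a knave.

Tariq: knight, Chao: knight, Ximena: knave, Ines: knight, Jonas: knight, Mina: knave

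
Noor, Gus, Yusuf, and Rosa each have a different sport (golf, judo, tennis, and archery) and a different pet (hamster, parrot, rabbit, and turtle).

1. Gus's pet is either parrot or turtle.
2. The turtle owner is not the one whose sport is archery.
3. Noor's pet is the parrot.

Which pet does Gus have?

Clue 1 rules out hamster and rabbit for Gus's pet.
With clues 1–3, parrot is impossible for Gus's pet.
That leaves turtle.

turtle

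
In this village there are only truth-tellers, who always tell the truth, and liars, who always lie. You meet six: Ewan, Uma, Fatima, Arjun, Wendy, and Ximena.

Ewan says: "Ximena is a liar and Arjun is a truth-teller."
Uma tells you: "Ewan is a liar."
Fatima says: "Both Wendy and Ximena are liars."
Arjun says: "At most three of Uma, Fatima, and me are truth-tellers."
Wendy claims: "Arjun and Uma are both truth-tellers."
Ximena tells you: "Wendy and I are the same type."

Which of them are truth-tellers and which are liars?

Ewan: liar, Uma: truth-teller, Fatima: liar, Arjun: truth-teller, Wendy: truth-teller, Ximena: truth-teller

Regardless of anyone's role, Arjun's statement is true, so Arjun is a truth-teller.
Consider Ewan. Suppose Ewan is a truth-teller.
Then no assignment of the remaining roles makes every statement match its speaker's type — contradiction.
So Ewan is a liar.
With that fixed, Uma's statement is true, so Uma is a truth-teller.
With that fixed, Wendy's statement is true, so Wendy is a truth-teller.
With that fixed, Fatima's statement is false, so Fatima is a liar.
Consider Ximena. Suppose Ximena is a liar.
Then Ewan's statement comes out true, contradicting Ewan being a liar.
So Ximena is a truth-teller.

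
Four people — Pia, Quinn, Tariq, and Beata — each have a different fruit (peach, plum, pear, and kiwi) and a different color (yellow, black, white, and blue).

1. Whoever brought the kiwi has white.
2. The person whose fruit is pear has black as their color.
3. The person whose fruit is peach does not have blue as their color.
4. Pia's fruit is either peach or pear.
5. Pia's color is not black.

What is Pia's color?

With clues 1–4, blue and white are impossible for Pia's color.
With clues 1–5, black is impossible for Pia's color.
That leaves yellow.

yellow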